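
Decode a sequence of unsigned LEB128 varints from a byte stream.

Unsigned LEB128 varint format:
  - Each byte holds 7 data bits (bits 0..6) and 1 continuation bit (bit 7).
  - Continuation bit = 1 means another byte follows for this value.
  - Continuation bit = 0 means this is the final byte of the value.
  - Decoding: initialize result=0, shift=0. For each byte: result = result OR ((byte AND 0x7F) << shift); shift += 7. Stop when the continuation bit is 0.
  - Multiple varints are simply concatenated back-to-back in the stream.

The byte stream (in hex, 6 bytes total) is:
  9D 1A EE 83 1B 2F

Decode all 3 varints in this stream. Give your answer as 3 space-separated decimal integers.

Answer: 3357 442862 47

Derivation:
  byte[0]=0x9D cont=1 payload=0x1D=29: acc |= 29<<0 -> acc=29 shift=7
  byte[1]=0x1A cont=0 payload=0x1A=26: acc |= 26<<7 -> acc=3357 shift=14 [end]
Varint 1: bytes[0:2] = 9D 1A -> value 3357 (2 byte(s))
  byte[2]=0xEE cont=1 payload=0x6E=110: acc |= 110<<0 -> acc=110 shift=7
  byte[3]=0x83 cont=1 payload=0x03=3: acc |= 3<<7 -> acc=494 shift=14
  byte[4]=0x1B cont=0 payload=0x1B=27: acc |= 27<<14 -> acc=442862 shift=21 [end]
Varint 2: bytes[2:5] = EE 83 1B -> value 442862 (3 byte(s))
  byte[5]=0x2F cont=0 payload=0x2F=47: acc |= 47<<0 -> acc=47 shift=7 [end]
Varint 3: bytes[5:6] = 2F -> value 47 (1 byte(s))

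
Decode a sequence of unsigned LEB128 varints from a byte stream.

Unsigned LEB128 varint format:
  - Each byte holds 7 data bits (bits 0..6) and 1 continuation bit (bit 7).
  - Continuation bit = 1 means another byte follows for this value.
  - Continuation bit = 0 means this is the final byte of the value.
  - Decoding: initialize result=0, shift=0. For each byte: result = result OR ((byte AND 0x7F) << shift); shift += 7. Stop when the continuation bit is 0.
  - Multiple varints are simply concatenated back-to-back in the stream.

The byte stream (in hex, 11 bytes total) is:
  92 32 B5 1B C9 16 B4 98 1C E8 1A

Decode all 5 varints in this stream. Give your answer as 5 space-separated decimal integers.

Answer: 6418 3509 2889 461876 3432

Derivation:
  byte[0]=0x92 cont=1 payload=0x12=18: acc |= 18<<0 -> acc=18 shift=7
  byte[1]=0x32 cont=0 payload=0x32=50: acc |= 50<<7 -> acc=6418 shift=14 [end]
Varint 1: bytes[0:2] = 92 32 -> value 6418 (2 byte(s))
  byte[2]=0xB5 cont=1 payload=0x35=53: acc |= 53<<0 -> acc=53 shift=7
  byte[3]=0x1B cont=0 payload=0x1B=27: acc |= 27<<7 -> acc=3509 shift=14 [end]
Varint 2: bytes[2:4] = B5 1B -> value 3509 (2 byte(s))
  byte[4]=0xC9 cont=1 payload=0x49=73: acc |= 73<<0 -> acc=73 shift=7
  byte[5]=0x16 cont=0 payload=0x16=22: acc |= 22<<7 -> acc=2889 shift=14 [end]
Varint 3: bytes[4:6] = C9 16 -> value 2889 (2 byte(s))
  byte[6]=0xB4 cont=1 payload=0x34=52: acc |= 52<<0 -> acc=52 shift=7
  byte[7]=0x98 cont=1 payload=0x18=24: acc |= 24<<7 -> acc=3124 shift=14
  byte[8]=0x1C cont=0 payload=0x1C=28: acc |= 28<<14 -> acc=461876 shift=21 [end]
Varint 4: bytes[6:9] = B4 98 1C -> value 461876 (3 byte(s))
  byte[9]=0xE8 cont=1 payload=0x68=104: acc |= 104<<0 -> acc=104 shift=7
  byte[10]=0x1A cont=0 payload=0x1A=26: acc |= 26<<7 -> acc=3432 shift=14 [end]
Varint 5: bytes[9:11] = E8 1A -> value 3432 (2 byte(s))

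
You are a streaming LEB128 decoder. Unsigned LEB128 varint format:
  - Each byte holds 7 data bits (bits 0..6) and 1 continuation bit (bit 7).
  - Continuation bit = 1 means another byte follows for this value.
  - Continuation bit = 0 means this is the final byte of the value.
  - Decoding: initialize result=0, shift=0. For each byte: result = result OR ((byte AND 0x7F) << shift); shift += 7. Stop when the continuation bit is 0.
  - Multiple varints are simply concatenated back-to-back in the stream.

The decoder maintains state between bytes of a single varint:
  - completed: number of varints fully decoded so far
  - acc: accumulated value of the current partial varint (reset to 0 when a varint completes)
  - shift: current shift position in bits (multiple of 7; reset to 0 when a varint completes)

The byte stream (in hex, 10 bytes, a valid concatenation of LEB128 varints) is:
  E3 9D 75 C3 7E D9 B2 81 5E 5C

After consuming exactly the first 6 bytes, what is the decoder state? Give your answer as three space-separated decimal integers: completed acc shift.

Answer: 2 89 7

Derivation:
byte[0]=0xE3 cont=1 payload=0x63: acc |= 99<<0 -> completed=0 acc=99 shift=7
byte[1]=0x9D cont=1 payload=0x1D: acc |= 29<<7 -> completed=0 acc=3811 shift=14
byte[2]=0x75 cont=0 payload=0x75: varint #1 complete (value=1920739); reset -> completed=1 acc=0 shift=0
byte[3]=0xC3 cont=1 payload=0x43: acc |= 67<<0 -> completed=1 acc=67 shift=7
byte[4]=0x7E cont=0 payload=0x7E: varint #2 complete (value=16195); reset -> completed=2 acc=0 shift=0
byte[5]=0xD9 cont=1 payload=0x59: acc |= 89<<0 -> completed=2 acc=89 shift=7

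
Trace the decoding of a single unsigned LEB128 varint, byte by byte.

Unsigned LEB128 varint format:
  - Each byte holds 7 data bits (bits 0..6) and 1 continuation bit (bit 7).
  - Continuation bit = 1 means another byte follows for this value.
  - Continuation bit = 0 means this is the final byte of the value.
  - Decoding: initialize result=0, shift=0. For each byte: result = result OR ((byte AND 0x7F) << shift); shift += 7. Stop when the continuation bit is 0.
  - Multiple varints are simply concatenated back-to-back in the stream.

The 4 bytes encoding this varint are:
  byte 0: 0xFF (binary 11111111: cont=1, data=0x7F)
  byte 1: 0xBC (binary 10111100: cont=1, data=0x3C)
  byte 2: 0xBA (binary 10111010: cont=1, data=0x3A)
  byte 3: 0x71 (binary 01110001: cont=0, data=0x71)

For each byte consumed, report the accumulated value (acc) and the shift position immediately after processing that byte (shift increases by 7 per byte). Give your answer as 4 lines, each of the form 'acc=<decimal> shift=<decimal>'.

Answer: acc=127 shift=7
acc=7807 shift=14
acc=958079 shift=21
acc=237936255 shift=28

Derivation:
byte 0=0xFF: payload=0x7F=127, contrib = 127<<0 = 127; acc -> 127, shift -> 7
byte 1=0xBC: payload=0x3C=60, contrib = 60<<7 = 7680; acc -> 7807, shift -> 14
byte 2=0xBA: payload=0x3A=58, contrib = 58<<14 = 950272; acc -> 958079, shift -> 21
byte 3=0x71: payload=0x71=113, contrib = 113<<21 = 236978176; acc -> 237936255, shift -> 28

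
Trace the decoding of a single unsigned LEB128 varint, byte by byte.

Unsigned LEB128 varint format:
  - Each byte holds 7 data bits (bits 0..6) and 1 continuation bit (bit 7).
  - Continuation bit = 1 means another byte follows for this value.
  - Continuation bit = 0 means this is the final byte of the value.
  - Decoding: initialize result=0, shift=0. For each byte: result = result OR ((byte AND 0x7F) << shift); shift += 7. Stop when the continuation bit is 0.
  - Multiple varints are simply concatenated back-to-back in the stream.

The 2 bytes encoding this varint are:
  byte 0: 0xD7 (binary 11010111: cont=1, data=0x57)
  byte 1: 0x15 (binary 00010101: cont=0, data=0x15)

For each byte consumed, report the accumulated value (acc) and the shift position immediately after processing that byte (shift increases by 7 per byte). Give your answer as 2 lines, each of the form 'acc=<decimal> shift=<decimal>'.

Answer: acc=87 shift=7
acc=2775 shift=14

Derivation:
byte 0=0xD7: payload=0x57=87, contrib = 87<<0 = 87; acc -> 87, shift -> 7
byte 1=0x15: payload=0x15=21, contrib = 21<<7 = 2688; acc -> 2775, shift -> 14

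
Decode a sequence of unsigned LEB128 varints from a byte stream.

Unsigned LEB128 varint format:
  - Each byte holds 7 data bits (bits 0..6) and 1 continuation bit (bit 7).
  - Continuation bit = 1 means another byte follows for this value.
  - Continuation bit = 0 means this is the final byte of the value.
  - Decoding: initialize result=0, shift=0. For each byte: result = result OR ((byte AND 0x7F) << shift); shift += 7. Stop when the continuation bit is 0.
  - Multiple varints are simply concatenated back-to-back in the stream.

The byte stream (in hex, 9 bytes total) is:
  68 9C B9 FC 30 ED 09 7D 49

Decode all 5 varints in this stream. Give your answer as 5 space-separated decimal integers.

  byte[0]=0x68 cont=0 payload=0x68=104: acc |= 104<<0 -> acc=104 shift=7 [end]
Varint 1: bytes[0:1] = 68 -> value 104 (1 byte(s))
  byte[1]=0x9C cont=1 payload=0x1C=28: acc |= 28<<0 -> acc=28 shift=7
  byte[2]=0xB9 cont=1 payload=0x39=57: acc |= 57<<7 -> acc=7324 shift=14
  byte[3]=0xFC cont=1 payload=0x7C=124: acc |= 124<<14 -> acc=2038940 shift=21
  byte[4]=0x30 cont=0 payload=0x30=48: acc |= 48<<21 -> acc=102702236 shift=28 [end]
Varint 2: bytes[1:5] = 9C B9 FC 30 -> value 102702236 (4 byte(s))
  byte[5]=0xED cont=1 payload=0x6D=109: acc |= 109<<0 -> acc=109 shift=7
  byte[6]=0x09 cont=0 payload=0x09=9: acc |= 9<<7 -> acc=1261 shift=14 [end]
Varint 3: bytes[5:7] = ED 09 -> value 1261 (2 byte(s))
  byte[7]=0x7D cont=0 payload=0x7D=125: acc |= 125<<0 -> acc=125 shift=7 [end]
Varint 4: bytes[7:8] = 7D -> value 125 (1 byte(s))
  byte[8]=0x49 cont=0 payload=0x49=73: acc |= 73<<0 -> acc=73 shift=7 [end]
Varint 5: bytes[8:9] = 49 -> value 73 (1 byte(s))

Answer: 104 102702236 1261 125 73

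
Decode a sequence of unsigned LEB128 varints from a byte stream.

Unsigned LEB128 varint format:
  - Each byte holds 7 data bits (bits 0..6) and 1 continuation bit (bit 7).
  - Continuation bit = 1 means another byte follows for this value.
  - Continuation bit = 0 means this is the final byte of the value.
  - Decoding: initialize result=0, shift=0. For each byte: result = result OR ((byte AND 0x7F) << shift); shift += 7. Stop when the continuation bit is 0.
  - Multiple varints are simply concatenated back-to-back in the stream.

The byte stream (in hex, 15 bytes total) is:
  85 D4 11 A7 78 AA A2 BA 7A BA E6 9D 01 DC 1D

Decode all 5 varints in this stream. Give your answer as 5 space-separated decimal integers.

  byte[0]=0x85 cont=1 payload=0x05=5: acc |= 5<<0 -> acc=5 shift=7
  byte[1]=0xD4 cont=1 payload=0x54=84: acc |= 84<<7 -> acc=10757 shift=14
  byte[2]=0x11 cont=0 payload=0x11=17: acc |= 17<<14 -> acc=289285 shift=21 [end]
Varint 1: bytes[0:3] = 85 D4 11 -> value 289285 (3 byte(s))
  byte[3]=0xA7 cont=1 payload=0x27=39: acc |= 39<<0 -> acc=39 shift=7
  byte[4]=0x78 cont=0 payload=0x78=120: acc |= 120<<7 -> acc=15399 shift=14 [end]
Varint 2: bytes[3:5] = A7 78 -> value 15399 (2 byte(s))
  byte[5]=0xAA cont=1 payload=0x2A=42: acc |= 42<<0 -> acc=42 shift=7
  byte[6]=0xA2 cont=1 payload=0x22=34: acc |= 34<<7 -> acc=4394 shift=14
  byte[7]=0xBA cont=1 payload=0x3A=58: acc |= 58<<14 -> acc=954666 shift=21
  byte[8]=0x7A cont=0 payload=0x7A=122: acc |= 122<<21 -> acc=256807210 shift=28 [end]
Varint 3: bytes[5:9] = AA A2 BA 7A -> value 256807210 (4 byte(s))
  byte[9]=0xBA cont=1 payload=0x3A=58: acc |= 58<<0 -> acc=58 shift=7
  byte[10]=0xE6 cont=1 payload=0x66=102: acc |= 102<<7 -> acc=13114 shift=14
  byte[11]=0x9D cont=1 payload=0x1D=29: acc |= 29<<14 -> acc=488250 shift=21
  byte[12]=0x01 cont=0 payload=0x01=1: acc |= 1<<21 -> acc=2585402 shift=28 [end]
Varint 4: bytes[9:13] = BA E6 9D 01 -> value 2585402 (4 byte(s))
  byte[13]=0xDC cont=1 payload=0x5C=92: acc |= 92<<0 -> acc=92 shift=7
  byte[14]=0x1D cont=0 payload=0x1D=29: acc |= 29<<7 -> acc=3804 shift=14 [end]
Varint 5: bytes[13:15] = DC 1D -> value 3804 (2 byte(s))

Answer: 289285 15399 256807210 2585402 3804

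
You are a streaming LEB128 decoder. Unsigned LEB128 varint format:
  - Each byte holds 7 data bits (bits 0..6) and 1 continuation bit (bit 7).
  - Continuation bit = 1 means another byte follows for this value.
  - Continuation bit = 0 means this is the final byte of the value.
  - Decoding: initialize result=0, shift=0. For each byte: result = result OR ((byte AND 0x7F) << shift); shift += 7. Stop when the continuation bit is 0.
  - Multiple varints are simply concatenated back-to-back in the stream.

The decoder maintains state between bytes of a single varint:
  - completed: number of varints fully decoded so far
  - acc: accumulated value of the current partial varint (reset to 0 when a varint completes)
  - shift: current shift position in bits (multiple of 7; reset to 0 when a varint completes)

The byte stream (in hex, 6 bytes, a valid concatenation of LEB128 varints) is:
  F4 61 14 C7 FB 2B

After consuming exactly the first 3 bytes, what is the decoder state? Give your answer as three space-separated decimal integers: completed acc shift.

Answer: 2 0 0

Derivation:
byte[0]=0xF4 cont=1 payload=0x74: acc |= 116<<0 -> completed=0 acc=116 shift=7
byte[1]=0x61 cont=0 payload=0x61: varint #1 complete (value=12532); reset -> completed=1 acc=0 shift=0
byte[2]=0x14 cont=0 payload=0x14: varint #2 complete (value=20); reset -> completed=2 acc=0 shift=0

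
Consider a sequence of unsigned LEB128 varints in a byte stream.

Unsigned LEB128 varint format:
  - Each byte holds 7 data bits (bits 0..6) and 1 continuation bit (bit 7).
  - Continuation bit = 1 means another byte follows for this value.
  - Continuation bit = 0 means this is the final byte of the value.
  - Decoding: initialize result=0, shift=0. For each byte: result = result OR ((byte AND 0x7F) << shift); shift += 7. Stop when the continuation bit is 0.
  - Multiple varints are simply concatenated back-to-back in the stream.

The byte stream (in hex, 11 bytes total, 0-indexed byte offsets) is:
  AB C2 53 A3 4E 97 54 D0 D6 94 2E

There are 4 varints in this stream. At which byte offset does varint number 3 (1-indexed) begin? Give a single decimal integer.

  byte[0]=0xAB cont=1 payload=0x2B=43: acc |= 43<<0 -> acc=43 shift=7
  byte[1]=0xC2 cont=1 payload=0x42=66: acc |= 66<<7 -> acc=8491 shift=14
  byte[2]=0x53 cont=0 payload=0x53=83: acc |= 83<<14 -> acc=1368363 shift=21 [end]
Varint 1: bytes[0:3] = AB C2 53 -> value 1368363 (3 byte(s))
  byte[3]=0xA3 cont=1 payload=0x23=35: acc |= 35<<0 -> acc=35 shift=7
  byte[4]=0x4E cont=0 payload=0x4E=78: acc |= 78<<7 -> acc=10019 shift=14 [end]
Varint 2: bytes[3:5] = A3 4E -> value 10019 (2 byte(s))
  byte[5]=0x97 cont=1 payload=0x17=23: acc |= 23<<0 -> acc=23 shift=7
  byte[6]=0x54 cont=0 payload=0x54=84: acc |= 84<<7 -> acc=10775 shift=14 [end]
Varint 3: bytes[5:7] = 97 54 -> value 10775 (2 byte(s))
  byte[7]=0xD0 cont=1 payload=0x50=80: acc |= 80<<0 -> acc=80 shift=7
  byte[8]=0xD6 cont=1 payload=0x56=86: acc |= 86<<7 -> acc=11088 shift=14
  byte[9]=0x94 cont=1 payload=0x14=20: acc |= 20<<14 -> acc=338768 shift=21
  byte[10]=0x2E cont=0 payload=0x2E=46: acc |= 46<<21 -> acc=96807760 shift=28 [end]
Varint 4: bytes[7:11] = D0 D6 94 2E -> value 96807760 (4 byte(s))

Answer: 5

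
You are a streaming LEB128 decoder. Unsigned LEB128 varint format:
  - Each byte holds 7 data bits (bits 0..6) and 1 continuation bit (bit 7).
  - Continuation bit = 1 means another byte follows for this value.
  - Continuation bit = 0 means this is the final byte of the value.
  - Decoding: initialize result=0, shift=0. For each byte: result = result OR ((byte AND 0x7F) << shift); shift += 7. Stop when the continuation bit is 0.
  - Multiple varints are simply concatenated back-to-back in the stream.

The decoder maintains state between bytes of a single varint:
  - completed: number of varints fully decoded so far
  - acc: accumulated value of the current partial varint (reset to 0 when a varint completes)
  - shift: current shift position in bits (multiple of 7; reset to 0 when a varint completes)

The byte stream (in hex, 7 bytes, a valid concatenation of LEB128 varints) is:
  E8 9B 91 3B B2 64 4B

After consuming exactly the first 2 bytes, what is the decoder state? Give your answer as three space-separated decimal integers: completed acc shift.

byte[0]=0xE8 cont=1 payload=0x68: acc |= 104<<0 -> completed=0 acc=104 shift=7
byte[1]=0x9B cont=1 payload=0x1B: acc |= 27<<7 -> completed=0 acc=3560 shift=14

Answer: 0 3560 14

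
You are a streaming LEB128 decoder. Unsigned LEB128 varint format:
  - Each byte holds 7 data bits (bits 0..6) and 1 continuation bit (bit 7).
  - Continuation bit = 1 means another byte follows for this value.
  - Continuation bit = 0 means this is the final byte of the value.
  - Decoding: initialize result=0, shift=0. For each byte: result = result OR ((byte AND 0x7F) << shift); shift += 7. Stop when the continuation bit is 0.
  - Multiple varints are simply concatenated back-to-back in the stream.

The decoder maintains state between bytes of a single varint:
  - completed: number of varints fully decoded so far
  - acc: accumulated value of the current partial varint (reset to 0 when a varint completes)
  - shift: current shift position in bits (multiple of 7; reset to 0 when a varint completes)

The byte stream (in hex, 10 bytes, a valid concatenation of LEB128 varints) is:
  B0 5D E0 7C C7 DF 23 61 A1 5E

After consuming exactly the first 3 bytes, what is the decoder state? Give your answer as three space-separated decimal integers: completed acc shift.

Answer: 1 96 7

Derivation:
byte[0]=0xB0 cont=1 payload=0x30: acc |= 48<<0 -> completed=0 acc=48 shift=7
byte[1]=0x5D cont=0 payload=0x5D: varint #1 complete (value=11952); reset -> completed=1 acc=0 shift=0
byte[2]=0xE0 cont=1 payload=0x60: acc |= 96<<0 -> completed=1 acc=96 shift=7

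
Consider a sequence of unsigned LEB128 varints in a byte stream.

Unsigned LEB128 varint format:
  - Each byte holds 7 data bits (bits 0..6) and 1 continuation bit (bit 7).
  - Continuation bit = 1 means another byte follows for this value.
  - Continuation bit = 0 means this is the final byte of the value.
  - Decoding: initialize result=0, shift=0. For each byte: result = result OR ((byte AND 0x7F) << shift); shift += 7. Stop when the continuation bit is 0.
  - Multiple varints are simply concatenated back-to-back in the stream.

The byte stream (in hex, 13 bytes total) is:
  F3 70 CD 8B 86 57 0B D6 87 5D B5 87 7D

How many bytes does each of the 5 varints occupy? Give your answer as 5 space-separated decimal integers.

  byte[0]=0xF3 cont=1 payload=0x73=115: acc |= 115<<0 -> acc=115 shift=7
  byte[1]=0x70 cont=0 payload=0x70=112: acc |= 112<<7 -> acc=14451 shift=14 [end]
Varint 1: bytes[0:2] = F3 70 -> value 14451 (2 byte(s))
  byte[2]=0xCD cont=1 payload=0x4D=77: acc |= 77<<0 -> acc=77 shift=7
  byte[3]=0x8B cont=1 payload=0x0B=11: acc |= 11<<7 -> acc=1485 shift=14
  byte[4]=0x86 cont=1 payload=0x06=6: acc |= 6<<14 -> acc=99789 shift=21
  byte[5]=0x57 cont=0 payload=0x57=87: acc |= 87<<21 -> acc=182552013 shift=28 [end]
Varint 2: bytes[2:6] = CD 8B 86 57 -> value 182552013 (4 byte(s))
  byte[6]=0x0B cont=0 payload=0x0B=11: acc |= 11<<0 -> acc=11 shift=7 [end]
Varint 3: bytes[6:7] = 0B -> value 11 (1 byte(s))
  byte[7]=0xD6 cont=1 payload=0x56=86: acc |= 86<<0 -> acc=86 shift=7
  byte[8]=0x87 cont=1 payload=0x07=7: acc |= 7<<7 -> acc=982 shift=14
  byte[9]=0x5D cont=0 payload=0x5D=93: acc |= 93<<14 -> acc=1524694 shift=21 [end]
Varint 4: bytes[7:10] = D6 87 5D -> value 1524694 (3 byte(s))
  byte[10]=0xB5 cont=1 payload=0x35=53: acc |= 53<<0 -> acc=53 shift=7
  byte[11]=0x87 cont=1 payload=0x07=7: acc |= 7<<7 -> acc=949 shift=14
  byte[12]=0x7D cont=0 payload=0x7D=125: acc |= 125<<14 -> acc=2048949 shift=21 [end]
Varint 5: bytes[10:13] = B5 87 7D -> value 2048949 (3 byte(s))

Answer: 2 4 1 3 3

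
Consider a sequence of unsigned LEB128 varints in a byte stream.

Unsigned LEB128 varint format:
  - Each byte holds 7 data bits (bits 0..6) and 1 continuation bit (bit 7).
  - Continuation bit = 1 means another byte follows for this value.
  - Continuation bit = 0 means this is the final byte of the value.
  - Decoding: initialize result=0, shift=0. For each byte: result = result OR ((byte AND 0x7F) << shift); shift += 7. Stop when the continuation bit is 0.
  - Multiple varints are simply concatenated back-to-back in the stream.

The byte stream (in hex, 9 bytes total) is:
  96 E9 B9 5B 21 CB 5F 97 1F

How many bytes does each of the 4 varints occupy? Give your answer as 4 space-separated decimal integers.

  byte[0]=0x96 cont=1 payload=0x16=22: acc |= 22<<0 -> acc=22 shift=7
  byte[1]=0xE9 cont=1 payload=0x69=105: acc |= 105<<7 -> acc=13462 shift=14
  byte[2]=0xB9 cont=1 payload=0x39=57: acc |= 57<<14 -> acc=947350 shift=21
  byte[3]=0x5B cont=0 payload=0x5B=91: acc |= 91<<21 -> acc=191788182 shift=28 [end]
Varint 1: bytes[0:4] = 96 E9 B9 5B -> value 191788182 (4 byte(s))
  byte[4]=0x21 cont=0 payload=0x21=33: acc |= 33<<0 -> acc=33 shift=7 [end]
Varint 2: bytes[4:5] = 21 -> value 33 (1 byte(s))
  byte[5]=0xCB cont=1 payload=0x4B=75: acc |= 75<<0 -> acc=75 shift=7
  byte[6]=0x5F cont=0 payload=0x5F=95: acc |= 95<<7 -> acc=12235 shift=14 [end]
Varint 3: bytes[5:7] = CB 5F -> value 12235 (2 byte(s))
  byte[7]=0x97 cont=1 payload=0x17=23: acc |= 23<<0 -> acc=23 shift=7
  byte[8]=0x1F cont=0 payload=0x1F=31: acc |= 31<<7 -> acc=3991 shift=14 [end]
Varint 4: bytes[7:9] = 97 1F -> value 3991 (2 byte(s))

Answer: 4 1 2 2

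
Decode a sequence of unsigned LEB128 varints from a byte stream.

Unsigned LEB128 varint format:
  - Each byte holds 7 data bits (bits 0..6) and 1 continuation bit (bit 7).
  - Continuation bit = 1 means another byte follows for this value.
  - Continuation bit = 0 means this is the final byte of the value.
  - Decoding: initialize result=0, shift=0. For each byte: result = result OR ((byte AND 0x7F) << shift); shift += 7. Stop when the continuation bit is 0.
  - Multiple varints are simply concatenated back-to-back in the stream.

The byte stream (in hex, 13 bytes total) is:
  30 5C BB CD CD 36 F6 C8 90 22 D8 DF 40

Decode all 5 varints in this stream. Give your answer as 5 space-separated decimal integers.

Answer: 48 92 114517691 71574646 1060824

Derivation:
  byte[0]=0x30 cont=0 payload=0x30=48: acc |= 48<<0 -> acc=48 shift=7 [end]
Varint 1: bytes[0:1] = 30 -> value 48 (1 byte(s))
  byte[1]=0x5C cont=0 payload=0x5C=92: acc |= 92<<0 -> acc=92 shift=7 [end]
Varint 2: bytes[1:2] = 5C -> value 92 (1 byte(s))
  byte[2]=0xBB cont=1 payload=0x3B=59: acc |= 59<<0 -> acc=59 shift=7
  byte[3]=0xCD cont=1 payload=0x4D=77: acc |= 77<<7 -> acc=9915 shift=14
  byte[4]=0xCD cont=1 payload=0x4D=77: acc |= 77<<14 -> acc=1271483 shift=21
  byte[5]=0x36 cont=0 payload=0x36=54: acc |= 54<<21 -> acc=114517691 shift=28 [end]
Varint 3: bytes[2:6] = BB CD CD 36 -> value 114517691 (4 byte(s))
  byte[6]=0xF6 cont=1 payload=0x76=118: acc |= 118<<0 -> acc=118 shift=7
  byte[7]=0xC8 cont=1 payload=0x48=72: acc |= 72<<7 -> acc=9334 shift=14
  byte[8]=0x90 cont=1 payload=0x10=16: acc |= 16<<14 -> acc=271478 shift=21
  byte[9]=0x22 cont=0 payload=0x22=34: acc |= 34<<21 -> acc=71574646 shift=28 [end]
Varint 4: bytes[6:10] = F6 C8 90 22 -> value 71574646 (4 byte(s))
  byte[10]=0xD8 cont=1 payload=0x58=88: acc |= 88<<0 -> acc=88 shift=7
  byte[11]=0xDF cont=1 payload=0x5F=95: acc |= 95<<7 -> acc=12248 shift=14
  byte[12]=0x40 cont=0 payload=0x40=64: acc |= 64<<14 -> acc=1060824 shift=21 [end]
Varint 5: bytes[10:13] = D8 DF 40 -> value 1060824 (3 byte(s))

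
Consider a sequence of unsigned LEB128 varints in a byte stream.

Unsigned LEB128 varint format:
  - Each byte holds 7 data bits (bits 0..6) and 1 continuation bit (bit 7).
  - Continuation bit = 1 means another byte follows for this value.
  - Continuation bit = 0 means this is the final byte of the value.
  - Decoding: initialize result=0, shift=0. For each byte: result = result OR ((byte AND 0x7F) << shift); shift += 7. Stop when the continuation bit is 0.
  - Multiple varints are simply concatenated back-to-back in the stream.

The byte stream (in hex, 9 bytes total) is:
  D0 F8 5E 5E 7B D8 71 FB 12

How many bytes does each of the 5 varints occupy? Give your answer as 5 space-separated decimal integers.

  byte[0]=0xD0 cont=1 payload=0x50=80: acc |= 80<<0 -> acc=80 shift=7
  byte[1]=0xF8 cont=1 payload=0x78=120: acc |= 120<<7 -> acc=15440 shift=14
  byte[2]=0x5E cont=0 payload=0x5E=94: acc |= 94<<14 -> acc=1555536 shift=21 [end]
Varint 1: bytes[0:3] = D0 F8 5E -> value 1555536 (3 byte(s))
  byte[3]=0x5E cont=0 payload=0x5E=94: acc |= 94<<0 -> acc=94 shift=7 [end]
Varint 2: bytes[3:4] = 5E -> value 94 (1 byte(s))
  byte[4]=0x7B cont=0 payload=0x7B=123: acc |= 123<<0 -> acc=123 shift=7 [end]
Varint 3: bytes[4:5] = 7B -> value 123 (1 byte(s))
  byte[5]=0xD8 cont=1 payload=0x58=88: acc |= 88<<0 -> acc=88 shift=7
  byte[6]=0x71 cont=0 payload=0x71=113: acc |= 113<<7 -> acc=14552 shift=14 [end]
Varint 4: bytes[5:7] = D8 71 -> value 14552 (2 byte(s))
  byte[7]=0xFB cont=1 payload=0x7B=123: acc |= 123<<0 -> acc=123 shift=7
  byte[8]=0x12 cont=0 payload=0x12=18: acc |= 18<<7 -> acc=2427 shift=14 [end]
Varint 5: bytes[7:9] = FB 12 -> value 2427 (2 byte(s))

Answer: 3 1 1 2 2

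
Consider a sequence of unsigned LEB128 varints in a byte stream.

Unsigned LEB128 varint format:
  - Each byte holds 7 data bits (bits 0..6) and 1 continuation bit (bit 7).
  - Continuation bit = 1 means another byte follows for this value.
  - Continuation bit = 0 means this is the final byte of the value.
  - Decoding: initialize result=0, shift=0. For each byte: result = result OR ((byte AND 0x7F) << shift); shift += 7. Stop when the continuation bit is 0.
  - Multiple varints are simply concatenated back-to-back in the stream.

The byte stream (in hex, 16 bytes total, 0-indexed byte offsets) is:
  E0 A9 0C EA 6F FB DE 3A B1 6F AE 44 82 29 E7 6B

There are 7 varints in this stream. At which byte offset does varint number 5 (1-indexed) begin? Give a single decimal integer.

  byte[0]=0xE0 cont=1 payload=0x60=96: acc |= 96<<0 -> acc=96 shift=7
  byte[1]=0xA9 cont=1 payload=0x29=41: acc |= 41<<7 -> acc=5344 shift=14
  byte[2]=0x0C cont=0 payload=0x0C=12: acc |= 12<<14 -> acc=201952 shift=21 [end]
Varint 1: bytes[0:3] = E0 A9 0C -> value 201952 (3 byte(s))
  byte[3]=0xEA cont=1 payload=0x6A=106: acc |= 106<<0 -> acc=106 shift=7
  byte[4]=0x6F cont=0 payload=0x6F=111: acc |= 111<<7 -> acc=14314 shift=14 [end]
Varint 2: bytes[3:5] = EA 6F -> value 14314 (2 byte(s))
  byte[5]=0xFB cont=1 payload=0x7B=123: acc |= 123<<0 -> acc=123 shift=7
  byte[6]=0xDE cont=1 payload=0x5E=94: acc |= 94<<7 -> acc=12155 shift=14
  byte[7]=0x3A cont=0 payload=0x3A=58: acc |= 58<<14 -> acc=962427 shift=21 [end]
Varint 3: bytes[5:8] = FB DE 3A -> value 962427 (3 byte(s))
  byte[8]=0xB1 cont=1 payload=0x31=49: acc |= 49<<0 -> acc=49 shift=7
  byte[9]=0x6F cont=0 payload=0x6F=111: acc |= 111<<7 -> acc=14257 shift=14 [end]
Varint 4: bytes[8:10] = B1 6F -> value 14257 (2 byte(s))
  byte[10]=0xAE cont=1 payload=0x2E=46: acc |= 46<<0 -> acc=46 shift=7
  byte[11]=0x44 cont=0 payload=0x44=68: acc |= 68<<7 -> acc=8750 shift=14 [end]
Varint 5: bytes[10:12] = AE 44 -> value 8750 (2 byte(s))
  byte[12]=0x82 cont=1 payload=0x02=2: acc |= 2<<0 -> acc=2 shift=7
  byte[13]=0x29 cont=0 payload=0x29=41: acc |= 41<<7 -> acc=5250 shift=14 [end]
Varint 6: bytes[12:14] = 82 29 -> value 5250 (2 byte(s))
  byte[14]=0xE7 cont=1 payload=0x67=103: acc |= 103<<0 -> acc=103 shift=7
  byte[15]=0x6B cont=0 payload=0x6B=107: acc |= 107<<7 -> acc=13799 shift=14 [end]
Varint 7: bytes[14:16] = E7 6B -> value 13799 (2 byte(s))

Answer: 10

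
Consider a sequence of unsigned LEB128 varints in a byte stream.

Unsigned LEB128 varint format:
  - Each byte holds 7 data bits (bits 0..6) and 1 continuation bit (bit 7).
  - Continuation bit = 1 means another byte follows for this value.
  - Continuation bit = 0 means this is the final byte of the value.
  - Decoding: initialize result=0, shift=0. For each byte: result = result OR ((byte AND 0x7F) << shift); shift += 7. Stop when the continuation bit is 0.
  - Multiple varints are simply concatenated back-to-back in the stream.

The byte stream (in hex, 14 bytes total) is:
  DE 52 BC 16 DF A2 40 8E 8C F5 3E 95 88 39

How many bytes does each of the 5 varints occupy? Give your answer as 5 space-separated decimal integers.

  byte[0]=0xDE cont=1 payload=0x5E=94: acc |= 94<<0 -> acc=94 shift=7
  byte[1]=0x52 cont=0 payload=0x52=82: acc |= 82<<7 -> acc=10590 shift=14 [end]
Varint 1: bytes[0:2] = DE 52 -> value 10590 (2 byte(s))
  byte[2]=0xBC cont=1 payload=0x3C=60: acc |= 60<<0 -> acc=60 shift=7
  byte[3]=0x16 cont=0 payload=0x16=22: acc |= 22<<7 -> acc=2876 shift=14 [end]
Varint 2: bytes[2:4] = BC 16 -> value 2876 (2 byte(s))
  byte[4]=0xDF cont=1 payload=0x5F=95: acc |= 95<<0 -> acc=95 shift=7
  byte[5]=0xA2 cont=1 payload=0x22=34: acc |= 34<<7 -> acc=4447 shift=14
  byte[6]=0x40 cont=0 payload=0x40=64: acc |= 64<<14 -> acc=1053023 shift=21 [end]
Varint 3: bytes[4:7] = DF A2 40 -> value 1053023 (3 byte(s))
  byte[7]=0x8E cont=1 payload=0x0E=14: acc |= 14<<0 -> acc=14 shift=7
  byte[8]=0x8C cont=1 payload=0x0C=12: acc |= 12<<7 -> acc=1550 shift=14
  byte[9]=0xF5 cont=1 payload=0x75=117: acc |= 117<<14 -> acc=1918478 shift=21
  byte[10]=0x3E cont=0 payload=0x3E=62: acc |= 62<<21 -> acc=131941902 shift=28 [end]
Varint 4: bytes[7:11] = 8E 8C F5 3E -> value 131941902 (4 byte(s))
  byte[11]=0x95 cont=1 payload=0x15=21: acc |= 21<<0 -> acc=21 shift=7
  byte[12]=0x88 cont=1 payload=0x08=8: acc |= 8<<7 -> acc=1045 shift=14
  byte[13]=0x39 cont=0 payload=0x39=57: acc |= 57<<14 -> acc=934933 shift=21 [end]
Varint 5: bytes[11:14] = 95 88 39 -> value 934933 (3 byte(s))

Answer: 2 2 3 4 3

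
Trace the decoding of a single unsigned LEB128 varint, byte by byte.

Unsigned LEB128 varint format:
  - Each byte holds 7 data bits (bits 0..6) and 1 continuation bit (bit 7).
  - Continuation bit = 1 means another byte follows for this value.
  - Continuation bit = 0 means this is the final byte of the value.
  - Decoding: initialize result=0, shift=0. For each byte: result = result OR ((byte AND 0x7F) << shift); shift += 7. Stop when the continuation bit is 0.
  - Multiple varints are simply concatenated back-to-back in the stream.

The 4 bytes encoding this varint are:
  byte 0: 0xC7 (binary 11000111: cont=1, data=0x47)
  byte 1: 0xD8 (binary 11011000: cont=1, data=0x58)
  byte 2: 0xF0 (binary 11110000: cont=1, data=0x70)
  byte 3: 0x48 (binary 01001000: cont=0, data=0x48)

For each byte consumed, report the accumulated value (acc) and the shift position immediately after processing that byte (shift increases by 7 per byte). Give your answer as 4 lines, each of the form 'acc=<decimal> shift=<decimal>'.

byte 0=0xC7: payload=0x47=71, contrib = 71<<0 = 71; acc -> 71, shift -> 7
byte 1=0xD8: payload=0x58=88, contrib = 88<<7 = 11264; acc -> 11335, shift -> 14
byte 2=0xF0: payload=0x70=112, contrib = 112<<14 = 1835008; acc -> 1846343, shift -> 21
byte 3=0x48: payload=0x48=72, contrib = 72<<21 = 150994944; acc -> 152841287, shift -> 28

Answer: acc=71 shift=7
acc=11335 shift=14
acc=1846343 shift=21
acc=152841287 shift=28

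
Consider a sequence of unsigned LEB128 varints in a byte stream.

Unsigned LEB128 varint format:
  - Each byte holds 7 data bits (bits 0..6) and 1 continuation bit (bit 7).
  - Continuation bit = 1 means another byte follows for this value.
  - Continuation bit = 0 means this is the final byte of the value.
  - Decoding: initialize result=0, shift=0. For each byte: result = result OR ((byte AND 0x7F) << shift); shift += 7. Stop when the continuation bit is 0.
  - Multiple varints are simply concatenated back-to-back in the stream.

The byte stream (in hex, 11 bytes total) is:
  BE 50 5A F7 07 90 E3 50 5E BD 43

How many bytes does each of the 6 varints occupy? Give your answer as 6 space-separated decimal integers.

  byte[0]=0xBE cont=1 payload=0x3E=62: acc |= 62<<0 -> acc=62 shift=7
  byte[1]=0x50 cont=0 payload=0x50=80: acc |= 80<<7 -> acc=10302 shift=14 [end]
Varint 1: bytes[0:2] = BE 50 -> value 10302 (2 byte(s))
  byte[2]=0x5A cont=0 payload=0x5A=90: acc |= 90<<0 -> acc=90 shift=7 [end]
Varint 2: bytes[2:3] = 5A -> value 90 (1 byte(s))
  byte[3]=0xF7 cont=1 payload=0x77=119: acc |= 119<<0 -> acc=119 shift=7
  byte[4]=0x07 cont=0 payload=0x07=7: acc |= 7<<7 -> acc=1015 shift=14 [end]
Varint 3: bytes[3:5] = F7 07 -> value 1015 (2 byte(s))
  byte[5]=0x90 cont=1 payload=0x10=16: acc |= 16<<0 -> acc=16 shift=7
  byte[6]=0xE3 cont=1 payload=0x63=99: acc |= 99<<7 -> acc=12688 shift=14
  byte[7]=0x50 cont=0 payload=0x50=80: acc |= 80<<14 -> acc=1323408 shift=21 [end]
Varint 4: bytes[5:8] = 90 E3 50 -> value 1323408 (3 byte(s))
  byte[8]=0x5E cont=0 payload=0x5E=94: acc |= 94<<0 -> acc=94 shift=7 [end]
Varint 5: bytes[8:9] = 5E -> value 94 (1 byte(s))
  byte[9]=0xBD cont=1 payload=0x3D=61: acc |= 61<<0 -> acc=61 shift=7
  byte[10]=0x43 cont=0 payload=0x43=67: acc |= 67<<7 -> acc=8637 shift=14 [end]
Varint 6: bytes[9:11] = BD 43 -> value 8637 (2 byte(s))

Answer: 2 1 2 3 1 2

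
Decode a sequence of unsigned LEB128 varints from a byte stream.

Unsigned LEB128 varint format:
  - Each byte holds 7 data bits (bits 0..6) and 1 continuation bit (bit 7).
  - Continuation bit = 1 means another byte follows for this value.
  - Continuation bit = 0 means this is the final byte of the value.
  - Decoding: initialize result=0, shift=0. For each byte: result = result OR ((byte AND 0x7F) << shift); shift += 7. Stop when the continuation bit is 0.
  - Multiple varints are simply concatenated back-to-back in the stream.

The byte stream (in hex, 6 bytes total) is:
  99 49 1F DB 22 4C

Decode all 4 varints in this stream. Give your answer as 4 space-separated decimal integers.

Answer: 9369 31 4443 76

Derivation:
  byte[0]=0x99 cont=1 payload=0x19=25: acc |= 25<<0 -> acc=25 shift=7
  byte[1]=0x49 cont=0 payload=0x49=73: acc |= 73<<7 -> acc=9369 shift=14 [end]
Varint 1: bytes[0:2] = 99 49 -> value 9369 (2 byte(s))
  byte[2]=0x1F cont=0 payload=0x1F=31: acc |= 31<<0 -> acc=31 shift=7 [end]
Varint 2: bytes[2:3] = 1F -> value 31 (1 byte(s))
  byte[3]=0xDB cont=1 payload=0x5B=91: acc |= 91<<0 -> acc=91 shift=7
  byte[4]=0x22 cont=0 payload=0x22=34: acc |= 34<<7 -> acc=4443 shift=14 [end]
Varint 3: bytes[3:5] = DB 22 -> value 4443 (2 byte(s))
  byte[5]=0x4C cont=0 payload=0x4C=76: acc |= 76<<0 -> acc=76 shift=7 [end]
Varint 4: bytes[5:6] = 4C -> value 76 (1 byte(s))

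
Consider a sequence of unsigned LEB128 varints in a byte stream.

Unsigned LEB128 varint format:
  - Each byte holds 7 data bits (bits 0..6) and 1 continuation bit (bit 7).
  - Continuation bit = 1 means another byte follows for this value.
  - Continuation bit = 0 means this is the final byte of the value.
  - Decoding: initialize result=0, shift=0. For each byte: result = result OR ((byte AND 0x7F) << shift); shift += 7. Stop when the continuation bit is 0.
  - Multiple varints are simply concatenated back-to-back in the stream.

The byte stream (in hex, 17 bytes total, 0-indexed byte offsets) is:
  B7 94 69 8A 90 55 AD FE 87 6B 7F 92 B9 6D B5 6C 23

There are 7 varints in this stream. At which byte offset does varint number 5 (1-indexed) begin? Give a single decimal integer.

Answer: 11

Derivation:
  byte[0]=0xB7 cont=1 payload=0x37=55: acc |= 55<<0 -> acc=55 shift=7
  byte[1]=0x94 cont=1 payload=0x14=20: acc |= 20<<7 -> acc=2615 shift=14
  byte[2]=0x69 cont=0 payload=0x69=105: acc |= 105<<14 -> acc=1722935 shift=21 [end]
Varint 1: bytes[0:3] = B7 94 69 -> value 1722935 (3 byte(s))
  byte[3]=0x8A cont=1 payload=0x0A=10: acc |= 10<<0 -> acc=10 shift=7
  byte[4]=0x90 cont=1 payload=0x10=16: acc |= 16<<7 -> acc=2058 shift=14
  byte[5]=0x55 cont=0 payload=0x55=85: acc |= 85<<14 -> acc=1394698 shift=21 [end]
Varint 2: bytes[3:6] = 8A 90 55 -> value 1394698 (3 byte(s))
  byte[6]=0xAD cont=1 payload=0x2D=45: acc |= 45<<0 -> acc=45 shift=7
  byte[7]=0xFE cont=1 payload=0x7E=126: acc |= 126<<7 -> acc=16173 shift=14
  byte[8]=0x87 cont=1 payload=0x07=7: acc |= 7<<14 -> acc=130861 shift=21
  byte[9]=0x6B cont=0 payload=0x6B=107: acc |= 107<<21 -> acc=224526125 shift=28 [end]
Varint 3: bytes[6:10] = AD FE 87 6B -> value 224526125 (4 byte(s))
  byte[10]=0x7F cont=0 payload=0x7F=127: acc |= 127<<0 -> acc=127 shift=7 [end]
Varint 4: bytes[10:11] = 7F -> value 127 (1 byte(s))
  byte[11]=0x92 cont=1 payload=0x12=18: acc |= 18<<0 -> acc=18 shift=7
  byte[12]=0xB9 cont=1 payload=0x39=57: acc |= 57<<7 -> acc=7314 shift=14
  byte[13]=0x6D cont=0 payload=0x6D=109: acc |= 109<<14 -> acc=1793170 shift=21 [end]
Varint 5: bytes[11:14] = 92 B9 6D -> value 1793170 (3 byte(s))
  byte[14]=0xB5 cont=1 payload=0x35=53: acc |= 53<<0 -> acc=53 shift=7
  byte[15]=0x6C cont=0 payload=0x6C=108: acc |= 108<<7 -> acc=13877 shift=14 [end]
Varint 6: bytes[14:16] = B5 6C -> value 13877 (2 byte(s))
  byte[16]=0x23 cont=0 payload=0x23=35: acc |= 35<<0 -> acc=35 shift=7 [end]
Varint 7: bytes[16:17] = 23 -> value 35 (1 byte(s))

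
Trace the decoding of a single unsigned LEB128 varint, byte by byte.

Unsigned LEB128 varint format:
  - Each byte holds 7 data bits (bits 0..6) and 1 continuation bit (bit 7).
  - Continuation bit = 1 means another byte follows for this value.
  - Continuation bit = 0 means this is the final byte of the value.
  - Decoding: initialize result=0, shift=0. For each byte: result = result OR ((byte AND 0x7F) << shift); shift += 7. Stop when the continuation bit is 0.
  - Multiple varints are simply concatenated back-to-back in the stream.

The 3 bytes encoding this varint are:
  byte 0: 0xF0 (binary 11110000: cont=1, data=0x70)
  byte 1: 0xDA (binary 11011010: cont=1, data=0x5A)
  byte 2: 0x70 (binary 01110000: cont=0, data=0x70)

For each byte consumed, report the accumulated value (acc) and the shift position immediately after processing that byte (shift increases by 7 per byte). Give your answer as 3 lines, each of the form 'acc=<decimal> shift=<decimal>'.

Answer: acc=112 shift=7
acc=11632 shift=14
acc=1846640 shift=21

Derivation:
byte 0=0xF0: payload=0x70=112, contrib = 112<<0 = 112; acc -> 112, shift -> 7
byte 1=0xDA: payload=0x5A=90, contrib = 90<<7 = 11520; acc -> 11632, shift -> 14
byte 2=0x70: payload=0x70=112, contrib = 112<<14 = 1835008; acc -> 1846640, shift -> 21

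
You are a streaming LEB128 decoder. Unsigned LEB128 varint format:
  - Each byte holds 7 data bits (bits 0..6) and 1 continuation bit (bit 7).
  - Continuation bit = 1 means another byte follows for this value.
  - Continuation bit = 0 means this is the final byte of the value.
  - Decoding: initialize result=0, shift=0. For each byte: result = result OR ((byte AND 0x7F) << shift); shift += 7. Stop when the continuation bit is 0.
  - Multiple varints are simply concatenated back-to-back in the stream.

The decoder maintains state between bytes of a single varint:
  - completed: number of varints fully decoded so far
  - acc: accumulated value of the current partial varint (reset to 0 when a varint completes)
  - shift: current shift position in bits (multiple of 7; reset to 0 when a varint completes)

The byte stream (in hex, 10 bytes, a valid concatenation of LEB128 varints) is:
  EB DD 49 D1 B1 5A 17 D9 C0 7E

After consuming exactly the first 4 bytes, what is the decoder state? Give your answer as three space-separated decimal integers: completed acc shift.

Answer: 1 81 7

Derivation:
byte[0]=0xEB cont=1 payload=0x6B: acc |= 107<<0 -> completed=0 acc=107 shift=7
byte[1]=0xDD cont=1 payload=0x5D: acc |= 93<<7 -> completed=0 acc=12011 shift=14
byte[2]=0x49 cont=0 payload=0x49: varint #1 complete (value=1208043); reset -> completed=1 acc=0 shift=0
byte[3]=0xD1 cont=1 payload=0x51: acc |= 81<<0 -> completed=1 acc=81 shift=7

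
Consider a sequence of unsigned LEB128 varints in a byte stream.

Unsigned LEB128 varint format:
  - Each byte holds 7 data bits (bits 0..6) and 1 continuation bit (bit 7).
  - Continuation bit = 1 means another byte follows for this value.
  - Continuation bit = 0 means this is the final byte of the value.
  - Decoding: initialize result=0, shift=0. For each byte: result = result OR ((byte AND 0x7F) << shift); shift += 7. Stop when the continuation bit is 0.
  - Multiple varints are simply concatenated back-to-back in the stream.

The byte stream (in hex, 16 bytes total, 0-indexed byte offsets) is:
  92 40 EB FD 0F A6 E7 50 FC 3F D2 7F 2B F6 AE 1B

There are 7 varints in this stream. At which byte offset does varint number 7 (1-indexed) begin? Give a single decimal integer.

Answer: 13

Derivation:
  byte[0]=0x92 cont=1 payload=0x12=18: acc |= 18<<0 -> acc=18 shift=7
  byte[1]=0x40 cont=0 payload=0x40=64: acc |= 64<<7 -> acc=8210 shift=14 [end]
Varint 1: bytes[0:2] = 92 40 -> value 8210 (2 byte(s))
  byte[2]=0xEB cont=1 payload=0x6B=107: acc |= 107<<0 -> acc=107 shift=7
  byte[3]=0xFD cont=1 payload=0x7D=125: acc |= 125<<7 -> acc=16107 shift=14
  byte[4]=0x0F cont=0 payload=0x0F=15: acc |= 15<<14 -> acc=261867 shift=21 [end]
Varint 2: bytes[2:5] = EB FD 0F -> value 261867 (3 byte(s))
  byte[5]=0xA6 cont=1 payload=0x26=38: acc |= 38<<0 -> acc=38 shift=7
  byte[6]=0xE7 cont=1 payload=0x67=103: acc |= 103<<7 -> acc=13222 shift=14
  byte[7]=0x50 cont=0 payload=0x50=80: acc |= 80<<14 -> acc=1323942 shift=21 [end]
Varint 3: bytes[5:8] = A6 E7 50 -> value 1323942 (3 byte(s))
  byte[8]=0xFC cont=1 payload=0x7C=124: acc |= 124<<0 -> acc=124 shift=7
  byte[9]=0x3F cont=0 payload=0x3F=63: acc |= 63<<7 -> acc=8188 shift=14 [end]
Varint 4: bytes[8:10] = FC 3F -> value 8188 (2 byte(s))
  byte[10]=0xD2 cont=1 payload=0x52=82: acc |= 82<<0 -> acc=82 shift=7
  byte[11]=0x7F cont=0 payload=0x7F=127: acc |= 127<<7 -> acc=16338 shift=14 [end]
Varint 5: bytes[10:12] = D2 7F -> value 16338 (2 byte(s))
  byte[12]=0x2B cont=0 payload=0x2B=43: acc |= 43<<0 -> acc=43 shift=7 [end]
Varint 6: bytes[12:13] = 2B -> value 43 (1 byte(s))
  byte[13]=0xF6 cont=1 payload=0x76=118: acc |= 118<<0 -> acc=118 shift=7
  byte[14]=0xAE cont=1 payload=0x2E=46: acc |= 46<<7 -> acc=6006 shift=14
  byte[15]=0x1B cont=0 payload=0x1B=27: acc |= 27<<14 -> acc=448374 shift=21 [end]
Varint 7: bytes[13:16] = F6 AE 1B -> value 448374 (3 byte(s))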